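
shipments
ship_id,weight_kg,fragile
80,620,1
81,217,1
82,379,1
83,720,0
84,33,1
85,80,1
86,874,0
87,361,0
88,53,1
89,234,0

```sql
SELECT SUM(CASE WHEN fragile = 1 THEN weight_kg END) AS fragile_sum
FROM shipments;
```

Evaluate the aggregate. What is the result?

ship_id=80: ✓ → 620
ship_id=81: ✓ → 217
ship_id=82: ✓ → 379
ship_id=83: ✗
ship_id=84: ✓ → 33
ship_id=85: ✓ → 80
ship_id=86: ✗
ship_id=87: ✗
ship_id=88: ✓ → 53
ship_id=89: ✗
fragile_sum = 620 + 217 + 379 + 33 + 80 + 53 = 1382

1382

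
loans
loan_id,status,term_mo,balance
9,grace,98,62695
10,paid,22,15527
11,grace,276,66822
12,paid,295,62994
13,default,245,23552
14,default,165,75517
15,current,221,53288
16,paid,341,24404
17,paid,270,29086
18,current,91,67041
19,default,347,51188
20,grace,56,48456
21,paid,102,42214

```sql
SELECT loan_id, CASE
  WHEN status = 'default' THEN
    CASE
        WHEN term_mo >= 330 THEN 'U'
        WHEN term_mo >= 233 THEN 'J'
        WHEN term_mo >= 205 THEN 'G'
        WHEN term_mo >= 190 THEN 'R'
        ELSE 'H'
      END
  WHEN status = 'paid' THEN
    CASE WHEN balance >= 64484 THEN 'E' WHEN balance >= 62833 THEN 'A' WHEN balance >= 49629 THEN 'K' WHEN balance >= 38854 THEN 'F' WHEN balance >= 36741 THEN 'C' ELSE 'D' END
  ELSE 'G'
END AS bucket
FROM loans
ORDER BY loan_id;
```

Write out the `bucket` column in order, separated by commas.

loan_id=9: status='grace' → outer ELSE → G
loan_id=10: status='paid' → inner[ELSE] → D
loan_id=11: status='grace' → outer ELSE → G
loan_id=12: status='paid' → inner[balance >= 62833] → A
loan_id=13: status='default' → inner[term_mo >= 233] → J
loan_id=14: status='default' → inner[ELSE] → H
loan_id=15: status='current' → outer ELSE → G
loan_id=16: status='paid' → inner[ELSE] → D
loan_id=17: status='paid' → inner[ELSE] → D
loan_id=18: status='current' → outer ELSE → G
loan_id=19: status='default' → inner[term_mo >= 330] → U
loan_id=20: status='grace' → outer ELSE → G
loan_id=21: status='paid' → inner[balance >= 38854] → F

G, D, G, A, J, H, G, D, D, G, U, G, F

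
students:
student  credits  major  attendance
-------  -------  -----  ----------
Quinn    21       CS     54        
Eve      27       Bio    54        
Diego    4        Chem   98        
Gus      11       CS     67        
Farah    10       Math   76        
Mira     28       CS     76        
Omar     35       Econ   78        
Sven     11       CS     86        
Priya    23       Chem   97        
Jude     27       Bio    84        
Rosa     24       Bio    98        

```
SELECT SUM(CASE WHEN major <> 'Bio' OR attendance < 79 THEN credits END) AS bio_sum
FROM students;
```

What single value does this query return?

student=Quinn: ✓ → 21
student=Eve: ✓ → 27
student=Diego: ✓ → 4
student=Gus: ✓ → 11
student=Farah: ✓ → 10
student=Mira: ✓ → 28
student=Omar: ✓ → 35
student=Sven: ✓ → 11
student=Priya: ✓ → 23
student=Jude: ✗
student=Rosa: ✗
bio_sum = 21 + 27 + 4 + 11 + 10 + 28 + 35 + 11 + 23 = 170

170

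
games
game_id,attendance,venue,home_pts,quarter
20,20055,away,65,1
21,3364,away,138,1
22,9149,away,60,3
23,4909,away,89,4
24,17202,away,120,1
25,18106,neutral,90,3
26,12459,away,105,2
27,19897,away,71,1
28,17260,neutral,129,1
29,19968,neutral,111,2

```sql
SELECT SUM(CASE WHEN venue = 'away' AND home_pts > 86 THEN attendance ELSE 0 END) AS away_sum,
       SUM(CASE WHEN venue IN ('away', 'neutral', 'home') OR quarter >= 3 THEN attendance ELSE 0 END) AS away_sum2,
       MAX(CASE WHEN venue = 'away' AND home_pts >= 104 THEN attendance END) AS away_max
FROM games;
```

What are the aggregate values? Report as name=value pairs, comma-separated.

away_sum=37934, away_sum2=142369, away_max=17202

[away_sum: venue = 'away' AND home_pts > 86]
game_id=20: ✗
game_id=21: ✓ → 3364
game_id=22: ✗
game_id=23: ✓ → 4909
game_id=24: ✓ → 17202
game_id=25: ✗
game_id=26: ✓ → 12459
game_id=27: ✗
game_id=28: ✗
game_id=29: ✗
away_sum = 3364 + 4909 + 17202 + 12459 = 37934
—
[away_sum2: venue IN ('away', 'neutral', 'home') OR quarter >= 3]
game_id=20: ✓ → 20055
game_id=21: ✓ → 3364
game_id=22: ✓ → 9149
game_id=23: ✓ → 4909
game_id=24: ✓ → 17202
game_id=25: ✓ → 18106
game_id=26: ✓ → 12459
game_id=27: ✓ → 19897
game_id=28: ✓ → 17260
game_id=29: ✓ → 19968
away_sum2 = 20055 + 3364 + 9149 + 4909 + 17202 + 18106 + 12459 + 19897 + 17260 + 19968 = 142369
—
[away_max: venue = 'away' AND home_pts >= 104]
game_id=20: ✗
game_id=21: ✓ → 3364
game_id=22: ✗
game_id=23: ✗
game_id=24: ✓ → 17202
game_id=25: ✗
game_id=26: ✓ → 12459
game_id=27: ✗
game_id=28: ✗
game_id=29: ✗
away_max = MAX(3364, 17202, 12459) = 17202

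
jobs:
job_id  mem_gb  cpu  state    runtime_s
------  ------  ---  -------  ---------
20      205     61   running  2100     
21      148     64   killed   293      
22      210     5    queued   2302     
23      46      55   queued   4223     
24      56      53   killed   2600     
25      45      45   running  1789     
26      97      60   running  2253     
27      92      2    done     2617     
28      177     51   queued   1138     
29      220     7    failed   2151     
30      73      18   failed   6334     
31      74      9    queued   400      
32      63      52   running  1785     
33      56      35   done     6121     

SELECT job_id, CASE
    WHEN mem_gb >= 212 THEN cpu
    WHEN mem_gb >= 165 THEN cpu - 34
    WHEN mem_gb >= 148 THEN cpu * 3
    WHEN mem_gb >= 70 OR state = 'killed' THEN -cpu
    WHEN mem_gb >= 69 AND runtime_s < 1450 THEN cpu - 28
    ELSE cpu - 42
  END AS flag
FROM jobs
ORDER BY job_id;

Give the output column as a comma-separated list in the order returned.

27, 192, -29, 13, -53, 3, -60, -2, 17, 7, -18, -9, 10, -7

job_id=20: mem_gb >= 165 → 27
job_id=21: mem_gb >= 148 → 192
job_id=22: mem_gb >= 165 → -29
job_id=23: ELSE → 13
job_id=24: mem_gb >= 70 OR state = 'killed' → -53
job_id=25: ELSE → 3
job_id=26: mem_gb >= 70 OR state = 'killed' → -60
job_id=27: mem_gb >= 70 OR state = 'killed' → -2
job_id=28: mem_gb >= 165 → 17
job_id=29: mem_gb >= 212 → 7
job_id=30: mem_gb >= 70 OR state = 'killed' → -18
job_id=31: mem_gb >= 70 OR state = 'killed' → -9
job_id=32: ELSE → 10
job_id=33: ELSE → -7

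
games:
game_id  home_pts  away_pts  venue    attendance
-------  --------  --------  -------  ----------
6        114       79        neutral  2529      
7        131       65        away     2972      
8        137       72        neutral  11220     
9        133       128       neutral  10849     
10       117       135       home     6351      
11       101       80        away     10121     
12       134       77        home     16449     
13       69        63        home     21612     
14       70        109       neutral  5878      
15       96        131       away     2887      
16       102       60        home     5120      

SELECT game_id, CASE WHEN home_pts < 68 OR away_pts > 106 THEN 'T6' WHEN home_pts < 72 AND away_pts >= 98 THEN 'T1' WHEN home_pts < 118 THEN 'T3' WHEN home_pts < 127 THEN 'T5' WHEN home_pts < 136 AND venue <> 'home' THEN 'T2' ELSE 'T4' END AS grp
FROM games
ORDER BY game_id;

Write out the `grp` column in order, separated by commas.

game_id=6: home_pts < 118 → T3
game_id=7: home_pts < 136 AND venue <> 'home' → T2
game_id=8: ELSE → T4
game_id=9: home_pts < 68 OR away_pts > 106 → T6
game_id=10: home_pts < 68 OR away_pts > 106 → T6
game_id=11: home_pts < 118 → T3
game_id=12: ELSE → T4
game_id=13: home_pts < 118 → T3
game_id=14: home_pts < 68 OR away_pts > 106 → T6
game_id=15: home_pts < 68 OR away_pts > 106 → T6
game_id=16: home_pts < 118 → T3

T3, T2, T4, T6, T6, T3, T4, T3, T6, T6, T3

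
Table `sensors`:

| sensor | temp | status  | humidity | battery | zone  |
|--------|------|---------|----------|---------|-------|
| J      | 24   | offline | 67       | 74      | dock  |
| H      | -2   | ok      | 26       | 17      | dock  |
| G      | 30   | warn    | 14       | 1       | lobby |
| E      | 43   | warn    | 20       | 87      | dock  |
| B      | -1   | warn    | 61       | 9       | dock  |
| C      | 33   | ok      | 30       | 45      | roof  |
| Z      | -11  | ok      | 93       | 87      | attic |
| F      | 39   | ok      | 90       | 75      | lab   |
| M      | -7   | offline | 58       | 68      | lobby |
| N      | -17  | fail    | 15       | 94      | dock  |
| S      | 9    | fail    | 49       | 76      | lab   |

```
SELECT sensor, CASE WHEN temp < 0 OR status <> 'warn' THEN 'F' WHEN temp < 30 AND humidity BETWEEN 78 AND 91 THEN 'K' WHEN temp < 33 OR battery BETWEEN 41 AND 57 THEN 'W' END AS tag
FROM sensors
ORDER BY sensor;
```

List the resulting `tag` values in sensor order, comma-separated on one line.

F, F, NULL, F, W, F, F, F, F, F, F

sensor=B: temp < 0 OR status <> 'warn' → F
sensor=C: temp < 0 OR status <> 'warn' → F
sensor=E: (no match → NULL) → NULL
sensor=F: temp < 0 OR status <> 'warn' → F
sensor=G: temp < 33 OR battery BETWEEN 41 AND 57 → W
sensor=H: temp < 0 OR status <> 'warn' → F
sensor=J: temp < 0 OR status <> 'warn' → F
sensor=M: temp < 0 OR status <> 'warn' → F
sensor=N: temp < 0 OR status <> 'warn' → F
sensor=S: temp < 0 OR status <> 'warn' → F
sensor=Z: temp < 0 OR status <> 'warn' → F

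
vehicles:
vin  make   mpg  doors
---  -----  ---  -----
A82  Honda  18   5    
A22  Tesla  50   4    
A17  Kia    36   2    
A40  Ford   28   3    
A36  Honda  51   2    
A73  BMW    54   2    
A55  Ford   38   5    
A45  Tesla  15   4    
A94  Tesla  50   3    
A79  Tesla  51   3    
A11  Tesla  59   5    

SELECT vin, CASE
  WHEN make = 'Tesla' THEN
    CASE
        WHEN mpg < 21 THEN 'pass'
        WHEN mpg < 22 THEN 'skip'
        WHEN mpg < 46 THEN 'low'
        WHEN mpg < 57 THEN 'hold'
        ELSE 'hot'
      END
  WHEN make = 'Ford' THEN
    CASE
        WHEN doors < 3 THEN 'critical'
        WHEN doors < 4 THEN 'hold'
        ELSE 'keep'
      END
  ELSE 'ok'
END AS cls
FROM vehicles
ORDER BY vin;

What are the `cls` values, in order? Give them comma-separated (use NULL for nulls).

hot, ok, hold, ok, hold, pass, keep, ok, hold, ok, hold

vin=A11: make='Tesla' → inner[ELSE] → hot
vin=A17: make='Kia' → outer ELSE → ok
vin=A22: make='Tesla' → inner[mpg < 57] → hold
vin=A36: make='Honda' → outer ELSE → ok
vin=A40: make='Ford' → inner[doors < 4] → hold
vin=A45: make='Tesla' → inner[mpg < 21] → pass
vin=A55: make='Ford' → inner[ELSE] → keep
vin=A73: make='BMW' → outer ELSE → ok
vin=A79: make='Tesla' → inner[mpg < 57] → hold
vin=A82: make='Honda' → outer ELSE → ok
vin=A94: make='Tesla' → inner[mpg < 57] → hold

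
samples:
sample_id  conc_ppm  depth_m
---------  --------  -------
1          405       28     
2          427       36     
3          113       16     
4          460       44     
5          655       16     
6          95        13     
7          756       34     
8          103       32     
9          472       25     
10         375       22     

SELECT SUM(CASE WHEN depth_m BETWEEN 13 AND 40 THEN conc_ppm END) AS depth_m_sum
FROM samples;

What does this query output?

sample_id=1: ✓ → 405
sample_id=2: ✓ → 427
sample_id=3: ✓ → 113
sample_id=4: ✗
sample_id=5: ✓ → 655
sample_id=6: ✓ → 95
sample_id=7: ✓ → 756
sample_id=8: ✓ → 103
sample_id=9: ✓ → 472
sample_id=10: ✓ → 375
depth_m_sum = 405 + 427 + 113 + 655 + 95 + 756 + 103 + 472 + 375 = 3401

3401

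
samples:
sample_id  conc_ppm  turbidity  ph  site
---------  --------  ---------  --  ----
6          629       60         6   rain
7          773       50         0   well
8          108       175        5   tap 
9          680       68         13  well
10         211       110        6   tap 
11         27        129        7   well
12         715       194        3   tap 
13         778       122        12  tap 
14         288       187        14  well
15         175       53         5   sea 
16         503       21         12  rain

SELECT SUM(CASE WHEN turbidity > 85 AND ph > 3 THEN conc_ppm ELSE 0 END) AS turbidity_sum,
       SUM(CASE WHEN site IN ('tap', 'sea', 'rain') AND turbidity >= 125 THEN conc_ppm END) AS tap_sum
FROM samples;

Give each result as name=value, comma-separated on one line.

[turbidity_sum: turbidity > 85 AND ph > 3]
sample_id=6: ✗
sample_id=7: ✗
sample_id=8: ✓ → 108
sample_id=9: ✗
sample_id=10: ✓ → 211
sample_id=11: ✓ → 27
sample_id=12: ✗
sample_id=13: ✓ → 778
sample_id=14: ✓ → 288
sample_id=15: ✗
sample_id=16: ✗
turbidity_sum = 108 + 211 + 27 + 778 + 288 = 1412
—
[tap_sum: site IN ('tap', 'sea', 'rain') AND turbidity >= 125]
sample_id=6: ✗
sample_id=7: ✗
sample_id=8: ✓ → 108
sample_id=9: ✗
sample_id=10: ✗
sample_id=11: ✗
sample_id=12: ✓ → 715
sample_id=13: ✗
sample_id=14: ✗
sample_id=15: ✗
sample_id=16: ✗
tap_sum = 108 + 715 = 823

turbidity_sum=1412, tap_sum=823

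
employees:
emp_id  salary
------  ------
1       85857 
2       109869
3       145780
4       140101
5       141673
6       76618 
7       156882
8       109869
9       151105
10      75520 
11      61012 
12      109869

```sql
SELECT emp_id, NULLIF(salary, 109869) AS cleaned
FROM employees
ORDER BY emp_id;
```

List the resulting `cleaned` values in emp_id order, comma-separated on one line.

85857, NULL, 145780, 140101, 141673, 76618, 156882, NULL, 151105, 75520, 61012, NULL

emp_id=1: salary=85857 vs 109869: differ → 85857
emp_id=2: salary=109869 vs 109869: equal → NULL
emp_id=3: salary=145780 vs 109869: differ → 145780
emp_id=4: salary=140101 vs 109869: differ → 140101
emp_id=5: salary=141673 vs 109869: differ → 141673
emp_id=6: salary=76618 vs 109869: differ → 76618
emp_id=7: salary=156882 vs 109869: differ → 156882
emp_id=8: salary=109869 vs 109869: equal → NULL
emp_id=9: salary=151105 vs 109869: differ → 151105
emp_id=10: salary=75520 vs 109869: differ → 75520
emp_id=11: salary=61012 vs 109869: differ → 61012
emp_id=12: salary=109869 vs 109869: equal → NULL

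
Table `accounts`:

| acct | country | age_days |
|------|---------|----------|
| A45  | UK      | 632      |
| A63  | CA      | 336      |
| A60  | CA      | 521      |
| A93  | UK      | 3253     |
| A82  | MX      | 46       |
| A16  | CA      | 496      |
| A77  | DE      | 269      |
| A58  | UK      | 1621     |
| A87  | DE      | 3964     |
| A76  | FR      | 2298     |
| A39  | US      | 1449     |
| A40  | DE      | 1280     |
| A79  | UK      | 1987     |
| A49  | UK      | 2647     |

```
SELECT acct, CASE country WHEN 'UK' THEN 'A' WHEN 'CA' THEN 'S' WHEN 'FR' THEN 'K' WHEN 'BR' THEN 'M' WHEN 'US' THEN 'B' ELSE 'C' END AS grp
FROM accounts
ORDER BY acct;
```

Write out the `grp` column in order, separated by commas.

acct=A16: country='CA' → S
acct=A39: country='US' → B
acct=A40: ELSE → C
acct=A45: country='UK' → A
acct=A49: country='UK' → A
acct=A58: country='UK' → A
acct=A60: country='CA' → S
acct=A63: country='CA' → S
acct=A76: country='FR' → K
acct=A77: ELSE → C
acct=A79: country='UK' → A
acct=A82: ELSE → C
acct=A87: ELSE → C
acct=A93: country='UK' → A

S, B, C, A, A, A, S, S, K, C, A, C, C, A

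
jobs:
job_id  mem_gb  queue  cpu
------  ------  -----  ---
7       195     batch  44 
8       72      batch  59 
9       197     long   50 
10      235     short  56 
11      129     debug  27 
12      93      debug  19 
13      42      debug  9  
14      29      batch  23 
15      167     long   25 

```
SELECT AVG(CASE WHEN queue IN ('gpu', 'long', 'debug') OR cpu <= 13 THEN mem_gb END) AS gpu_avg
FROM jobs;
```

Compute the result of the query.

job_id=7: ✗
job_id=8: ✗
job_id=9: ✓ → 197
job_id=10: ✗
job_id=11: ✓ → 129
job_id=12: ✓ → 93
job_id=13: ✓ → 42
job_id=14: ✗
job_id=15: ✓ → 167
gpu_avg = (197 + 129 + 93 + 42 + 167) / 5 = 125.6

125.6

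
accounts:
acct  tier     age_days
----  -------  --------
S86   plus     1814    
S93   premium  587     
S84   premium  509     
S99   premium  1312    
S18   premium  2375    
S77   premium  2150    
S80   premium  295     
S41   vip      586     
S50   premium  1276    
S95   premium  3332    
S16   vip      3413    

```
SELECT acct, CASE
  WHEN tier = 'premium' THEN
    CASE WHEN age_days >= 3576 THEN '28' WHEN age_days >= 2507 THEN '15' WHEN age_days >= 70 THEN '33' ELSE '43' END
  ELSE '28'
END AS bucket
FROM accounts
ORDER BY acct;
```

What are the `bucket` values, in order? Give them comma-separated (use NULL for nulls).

acct=S16: tier='vip' → outer ELSE → 28
acct=S18: tier='premium' → inner[age_days >= 70] → 33
acct=S41: tier='vip' → outer ELSE → 28
acct=S50: tier='premium' → inner[age_days >= 70] → 33
acct=S77: tier='premium' → inner[age_days >= 70] → 33
acct=S80: tier='premium' → inner[age_days >= 70] → 33
acct=S84: tier='premium' → inner[age_days >= 70] → 33
acct=S86: tier='plus' → outer ELSE → 28
acct=S93: tier='premium' → inner[age_days >= 70] → 33
acct=S95: tier='premium' → inner[age_days >= 2507] → 15
acct=S99: tier='premium' → inner[age_days >= 70] → 33

28, 33, 28, 33, 33, 33, 33, 28, 33, 15, 33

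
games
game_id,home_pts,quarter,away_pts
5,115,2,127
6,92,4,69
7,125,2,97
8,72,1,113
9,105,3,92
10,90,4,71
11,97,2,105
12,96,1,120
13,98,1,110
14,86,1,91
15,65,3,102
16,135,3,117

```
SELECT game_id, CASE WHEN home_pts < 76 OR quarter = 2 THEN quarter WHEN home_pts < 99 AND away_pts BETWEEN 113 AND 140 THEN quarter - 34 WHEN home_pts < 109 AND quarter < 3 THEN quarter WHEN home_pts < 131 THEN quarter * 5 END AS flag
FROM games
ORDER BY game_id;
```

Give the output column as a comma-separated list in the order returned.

game_id=5: home_pts < 76 OR quarter = 2 → 2
game_id=6: home_pts < 131 → 20
game_id=7: home_pts < 76 OR quarter = 2 → 2
game_id=8: home_pts < 76 OR quarter = 2 → 1
game_id=9: home_pts < 131 → 15
game_id=10: home_pts < 131 → 20
game_id=11: home_pts < 76 OR quarter = 2 → 2
game_id=12: home_pts < 99 AND away_pts BETWEEN 113 AND 140 → -33
game_id=13: home_pts < 109 AND quarter < 3 → 1
game_id=14: home_pts < 109 AND quarter < 3 → 1
game_id=15: home_pts < 76 OR quarter = 2 → 3
game_id=16: (no match → NULL) → NULL

2, 20, 2, 1, 15, 20, 2, -33, 1, 1, 3, NULL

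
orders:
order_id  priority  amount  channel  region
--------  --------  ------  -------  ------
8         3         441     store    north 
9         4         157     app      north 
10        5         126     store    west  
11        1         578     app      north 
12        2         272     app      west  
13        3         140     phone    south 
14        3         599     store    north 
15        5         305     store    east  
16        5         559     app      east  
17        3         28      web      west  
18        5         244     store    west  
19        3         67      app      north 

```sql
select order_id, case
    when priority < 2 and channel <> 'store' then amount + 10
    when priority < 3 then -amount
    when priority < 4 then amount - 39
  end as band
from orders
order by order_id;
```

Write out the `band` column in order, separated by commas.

order_id=8: priority < 4 → 402
order_id=9: (no match → NULL) → NULL
order_id=10: (no match → NULL) → NULL
order_id=11: priority < 2 and channel <> 'store' → 588
order_id=12: priority < 3 → -272
order_id=13: priority < 4 → 101
order_id=14: priority < 4 → 560
order_id=15: (no match → NULL) → NULL
order_id=16: (no match → NULL) → NULL
order_id=17: priority < 4 → -11
order_id=18: (no match → NULL) → NULL
order_id=19: priority < 4 → 28

402, NULL, NULL, 588, -272, 101, 560, NULL, NULL, -11, NULL, 28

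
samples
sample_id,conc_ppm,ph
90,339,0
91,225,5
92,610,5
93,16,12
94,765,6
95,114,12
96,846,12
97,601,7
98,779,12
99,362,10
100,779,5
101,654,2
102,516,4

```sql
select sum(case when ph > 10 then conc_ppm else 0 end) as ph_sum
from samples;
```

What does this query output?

1755

sample_id=90: ✗
sample_id=91: ✗
sample_id=92: ✗
sample_id=93: ✓ → 16
sample_id=94: ✗
sample_id=95: ✓ → 114
sample_id=96: ✓ → 846
sample_id=97: ✗
sample_id=98: ✓ → 779
sample_id=99: ✗
sample_id=100: ✗
sample_id=101: ✗
sample_id=102: ✗
ph_sum = 16 + 114 + 846 + 779 = 1755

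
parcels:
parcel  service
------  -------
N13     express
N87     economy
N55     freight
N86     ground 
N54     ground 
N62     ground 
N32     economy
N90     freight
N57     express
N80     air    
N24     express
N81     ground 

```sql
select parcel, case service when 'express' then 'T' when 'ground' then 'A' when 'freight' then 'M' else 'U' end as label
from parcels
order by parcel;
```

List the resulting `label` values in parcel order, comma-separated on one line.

T, T, U, A, M, T, A, U, A, A, U, M

parcel=N13: service='express' → T
parcel=N24: service='express' → T
parcel=N32: ELSE → U
parcel=N54: service='ground' → A
parcel=N55: service='freight' → M
parcel=N57: service='express' → T
parcel=N62: service='ground' → A
parcel=N80: ELSE → U
parcel=N81: service='ground' → A
parcel=N86: service='ground' → A
parcel=N87: ELSE → U
parcel=N90: service='freight' → M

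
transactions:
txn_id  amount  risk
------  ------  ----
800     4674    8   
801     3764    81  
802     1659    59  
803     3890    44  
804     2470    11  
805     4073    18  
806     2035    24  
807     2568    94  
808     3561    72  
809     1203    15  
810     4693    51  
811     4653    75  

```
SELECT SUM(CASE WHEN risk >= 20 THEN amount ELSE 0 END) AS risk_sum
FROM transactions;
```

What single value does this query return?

26823

txn_id=800: ✗
txn_id=801: ✓ → 3764
txn_id=802: ✓ → 1659
txn_id=803: ✓ → 3890
txn_id=804: ✗
txn_id=805: ✗
txn_id=806: ✓ → 2035
txn_id=807: ✓ → 2568
txn_id=808: ✓ → 3561
txn_id=809: ✗
txn_id=810: ✓ → 4693
txn_id=811: ✓ → 4653
risk_sum = 3764 + 1659 + 3890 + 2035 + 2568 + 3561 + 4693 + 4653 = 26823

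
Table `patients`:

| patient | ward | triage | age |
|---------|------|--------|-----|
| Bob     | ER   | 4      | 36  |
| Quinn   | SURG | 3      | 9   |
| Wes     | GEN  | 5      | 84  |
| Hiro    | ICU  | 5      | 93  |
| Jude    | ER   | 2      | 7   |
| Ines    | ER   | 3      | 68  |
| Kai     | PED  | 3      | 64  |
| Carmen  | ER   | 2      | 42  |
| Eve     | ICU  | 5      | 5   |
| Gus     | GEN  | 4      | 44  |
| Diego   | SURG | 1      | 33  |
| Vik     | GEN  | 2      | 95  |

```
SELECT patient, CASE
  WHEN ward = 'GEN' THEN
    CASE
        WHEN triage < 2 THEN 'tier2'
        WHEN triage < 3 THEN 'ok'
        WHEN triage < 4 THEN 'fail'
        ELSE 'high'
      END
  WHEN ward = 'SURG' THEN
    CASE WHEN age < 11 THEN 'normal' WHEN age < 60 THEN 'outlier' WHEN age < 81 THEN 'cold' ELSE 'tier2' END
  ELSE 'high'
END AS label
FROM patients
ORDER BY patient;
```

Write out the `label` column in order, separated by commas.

high, high, outlier, high, high, high, high, high, high, normal, ok, high

patient=Bob: ward='ER' → outer ELSE → high
patient=Carmen: ward='ER' → outer ELSE → high
patient=Diego: ward='SURG' → inner[age < 60] → outlier
patient=Eve: ward='ICU' → outer ELSE → high
patient=Gus: ward='GEN' → inner[ELSE] → high
patient=Hiro: ward='ICU' → outer ELSE → high
patient=Ines: ward='ER' → outer ELSE → high
patient=Jude: ward='ER' → outer ELSE → high
patient=Kai: ward='PED' → outer ELSE → high
patient=Quinn: ward='SURG' → inner[age < 11] → normal
patient=Vik: ward='GEN' → inner[triage < 3] → ok
patient=Wes: ward='GEN' → inner[ELSE] → high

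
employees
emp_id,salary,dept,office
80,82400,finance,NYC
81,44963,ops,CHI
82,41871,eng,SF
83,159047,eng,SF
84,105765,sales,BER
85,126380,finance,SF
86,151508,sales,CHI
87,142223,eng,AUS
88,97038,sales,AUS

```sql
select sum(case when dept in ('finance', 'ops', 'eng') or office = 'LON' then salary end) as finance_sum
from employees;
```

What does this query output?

596884

emp_id=80: ✓ → 82400
emp_id=81: ✓ → 44963
emp_id=82: ✓ → 41871
emp_id=83: ✓ → 159047
emp_id=84: ✗
emp_id=85: ✓ → 126380
emp_id=86: ✗
emp_id=87: ✓ → 142223
emp_id=88: ✗
finance_sum = 82400 + 44963 + 41871 + 159047 + 126380 + 142223 = 596884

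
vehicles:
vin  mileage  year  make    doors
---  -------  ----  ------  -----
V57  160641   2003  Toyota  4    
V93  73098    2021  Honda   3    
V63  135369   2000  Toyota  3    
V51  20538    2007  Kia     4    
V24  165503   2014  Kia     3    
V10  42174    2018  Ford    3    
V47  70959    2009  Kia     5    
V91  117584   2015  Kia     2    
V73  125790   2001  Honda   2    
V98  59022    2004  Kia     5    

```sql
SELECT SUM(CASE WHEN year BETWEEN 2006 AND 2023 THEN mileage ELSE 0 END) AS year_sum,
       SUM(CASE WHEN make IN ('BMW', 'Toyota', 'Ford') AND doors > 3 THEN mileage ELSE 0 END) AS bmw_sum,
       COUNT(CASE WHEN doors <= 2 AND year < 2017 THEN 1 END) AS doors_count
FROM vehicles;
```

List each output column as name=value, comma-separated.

year_sum=489856, bmw_sum=160641, doors_count=2

[year_sum: year BETWEEN 2006 AND 2023]
vin=V57: ✗
vin=V93: ✓ → 73098
vin=V63: ✗
vin=V51: ✓ → 20538
vin=V24: ✓ → 165503
vin=V10: ✓ → 42174
vin=V47: ✓ → 70959
vin=V91: ✓ → 117584
vin=V73: ✗
vin=V98: ✗
year_sum = 73098 + 20538 + 165503 + 42174 + 70959 + 117584 = 489856
—
[bmw_sum: make IN ('BMW', 'Toyota', 'Ford') AND doors > 3]
vin=V57: ✓ → 160641
vin=V93: ✗
vin=V63: ✗
vin=V51: ✗
vin=V24: ✗
vin=V10: ✗
vin=V47: ✗
vin=V91: ✗
vin=V73: ✗
vin=V98: ✗
bmw_sum = 160641
—
[doors_count: doors <= 2 AND year < 2017]
vin=V57: ✗
vin=V93: ✗
vin=V63: ✗
vin=V51: ✗
vin=V24: ✗
vin=V10: ✗
vin=V47: ✗
vin=V91: ✓ → 1
vin=V73: ✓ → 1
vin=V98: ✗
doors_count = COUNT(1, 1) = 2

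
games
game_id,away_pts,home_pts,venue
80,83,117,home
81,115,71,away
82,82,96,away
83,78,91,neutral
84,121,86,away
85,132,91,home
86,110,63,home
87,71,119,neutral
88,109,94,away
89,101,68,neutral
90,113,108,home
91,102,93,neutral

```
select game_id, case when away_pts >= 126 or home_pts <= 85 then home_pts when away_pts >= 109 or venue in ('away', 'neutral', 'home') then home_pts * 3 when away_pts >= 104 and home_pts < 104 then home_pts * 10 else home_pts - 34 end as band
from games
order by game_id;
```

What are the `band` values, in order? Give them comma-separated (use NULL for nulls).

game_id=80: away_pts >= 109 or venue in ('away', 'neutral', 'home') → 351
game_id=81: away_pts >= 126 or home_pts <= 85 → 71
game_id=82: away_pts >= 109 or venue in ('away', 'neutral', 'home') → 288
game_id=83: away_pts >= 109 or venue in ('away', 'neutral', 'home') → 273
game_id=84: away_pts >= 109 or venue in ('away', 'neutral', 'home') → 258
game_id=85: away_pts >= 126 or home_pts <= 85 → 91
game_id=86: away_pts >= 126 or home_pts <= 85 → 63
game_id=87: away_pts >= 109 or venue in ('away', 'neutral', 'home') → 357
game_id=88: away_pts >= 109 or venue in ('away', 'neutral', 'home') → 282
game_id=89: away_pts >= 126 or home_pts <= 85 → 68
game_id=90: away_pts >= 109 or venue in ('away', 'neutral', 'home') → 324
game_id=91: away_pts >= 109 or venue in ('away', 'neutral', 'home') → 279

351, 71, 288, 273, 258, 91, 63, 357, 282, 68, 324, 279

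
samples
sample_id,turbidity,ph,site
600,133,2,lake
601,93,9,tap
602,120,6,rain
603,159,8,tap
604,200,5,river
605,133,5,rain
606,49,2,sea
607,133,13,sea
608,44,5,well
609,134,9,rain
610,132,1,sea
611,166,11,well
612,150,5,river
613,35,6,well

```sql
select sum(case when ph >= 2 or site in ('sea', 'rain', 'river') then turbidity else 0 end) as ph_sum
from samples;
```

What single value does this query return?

sample_id=600: ✓ → 133
sample_id=601: ✓ → 93
sample_id=602: ✓ → 120
sample_id=603: ✓ → 159
sample_id=604: ✓ → 200
sample_id=605: ✓ → 133
sample_id=606: ✓ → 49
sample_id=607: ✓ → 133
sample_id=608: ✓ → 44
sample_id=609: ✓ → 134
sample_id=610: ✓ → 132
sample_id=611: ✓ → 166
sample_id=612: ✓ → 150
sample_id=613: ✓ → 35
ph_sum = 133 + 93 + 120 + 159 + 200 + 133 + 49 + 133 + 44 + 134 + 132 + 166 + 150 + 35 = 1681

1681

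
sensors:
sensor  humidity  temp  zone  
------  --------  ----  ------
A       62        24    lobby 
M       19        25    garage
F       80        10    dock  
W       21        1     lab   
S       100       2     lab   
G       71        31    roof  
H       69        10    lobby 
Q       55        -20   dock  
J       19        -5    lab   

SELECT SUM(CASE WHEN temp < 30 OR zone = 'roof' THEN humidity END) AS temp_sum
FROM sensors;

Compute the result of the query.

sensor=A: ✓ → 62
sensor=M: ✓ → 19
sensor=F: ✓ → 80
sensor=W: ✓ → 21
sensor=S: ✓ → 100
sensor=G: ✓ → 71
sensor=H: ✓ → 69
sensor=Q: ✓ → 55
sensor=J: ✓ → 19
temp_sum = 62 + 19 + 80 + 21 + 100 + 71 + 69 + 55 + 19 = 496

496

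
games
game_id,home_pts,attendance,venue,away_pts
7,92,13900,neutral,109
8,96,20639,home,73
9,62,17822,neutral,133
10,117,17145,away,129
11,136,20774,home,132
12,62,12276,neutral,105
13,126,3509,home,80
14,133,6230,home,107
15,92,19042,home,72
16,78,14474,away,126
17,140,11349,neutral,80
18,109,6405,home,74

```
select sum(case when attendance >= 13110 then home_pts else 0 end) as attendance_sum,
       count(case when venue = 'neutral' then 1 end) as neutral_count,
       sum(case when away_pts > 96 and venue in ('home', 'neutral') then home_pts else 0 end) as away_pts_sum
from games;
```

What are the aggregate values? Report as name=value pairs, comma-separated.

attendance_sum=673, neutral_count=4, away_pts_sum=485

[attendance_sum: attendance >= 13110]
game_id=7: ✓ → 92
game_id=8: ✓ → 96
game_id=9: ✓ → 62
game_id=10: ✓ → 117
game_id=11: ✓ → 136
game_id=12: ✗
game_id=13: ✗
game_id=14: ✗
game_id=15: ✓ → 92
game_id=16: ✓ → 78
game_id=17: ✗
game_id=18: ✗
attendance_sum = 92 + 96 + 62 + 117 + 136 + 92 + 78 = 673
—
[neutral_count: venue = 'neutral']
game_id=7: ✓ → 1
game_id=8: ✗
game_id=9: ✓ → 1
game_id=10: ✗
game_id=11: ✗
game_id=12: ✓ → 1
game_id=13: ✗
game_id=14: ✗
game_id=15: ✗
game_id=16: ✗
game_id=17: ✓ → 1
game_id=18: ✗
neutral_count = COUNT(1, 1, 1, 1) = 4
—
[away_pts_sum: away_pts > 96 and venue in ('home', 'neutral')]
game_id=7: ✓ → 92
game_id=8: ✗
game_id=9: ✓ → 62
game_id=10: ✗
game_id=11: ✓ → 136
game_id=12: ✓ → 62
game_id=13: ✗
game_id=14: ✓ → 133
game_id=15: ✗
game_id=16: ✗
game_id=17: ✗
game_id=18: ✗
away_pts_sum = 92 + 62 + 136 + 62 + 133 = 485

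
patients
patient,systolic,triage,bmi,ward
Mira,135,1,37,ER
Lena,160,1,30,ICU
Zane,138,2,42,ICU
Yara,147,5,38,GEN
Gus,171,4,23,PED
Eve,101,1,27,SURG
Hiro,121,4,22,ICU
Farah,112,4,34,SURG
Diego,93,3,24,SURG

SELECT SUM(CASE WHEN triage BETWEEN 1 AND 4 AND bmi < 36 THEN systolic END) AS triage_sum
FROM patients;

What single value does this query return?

758

patient=Mira: ✗
patient=Lena: ✓ → 160
patient=Zane: ✗
patient=Yara: ✗
patient=Gus: ✓ → 171
patient=Eve: ✓ → 101
patient=Hiro: ✓ → 121
patient=Farah: ✓ → 112
patient=Diego: ✓ → 93
triage_sum = 160 + 171 + 101 + 121 + 112 + 93 = 758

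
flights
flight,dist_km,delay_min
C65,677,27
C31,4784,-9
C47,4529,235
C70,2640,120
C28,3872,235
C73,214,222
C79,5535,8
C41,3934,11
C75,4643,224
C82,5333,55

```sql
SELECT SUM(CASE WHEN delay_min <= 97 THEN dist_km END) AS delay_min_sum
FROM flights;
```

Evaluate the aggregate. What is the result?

20263

flight=C65: ✓ → 677
flight=C31: ✓ → 4784
flight=C47: ✗
flight=C70: ✗
flight=C28: ✗
flight=C73: ✗
flight=C79: ✓ → 5535
flight=C41: ✓ → 3934
flight=C75: ✗
flight=C82: ✓ → 5333
delay_min_sum = 677 + 4784 + 5535 + 3934 + 5333 = 20263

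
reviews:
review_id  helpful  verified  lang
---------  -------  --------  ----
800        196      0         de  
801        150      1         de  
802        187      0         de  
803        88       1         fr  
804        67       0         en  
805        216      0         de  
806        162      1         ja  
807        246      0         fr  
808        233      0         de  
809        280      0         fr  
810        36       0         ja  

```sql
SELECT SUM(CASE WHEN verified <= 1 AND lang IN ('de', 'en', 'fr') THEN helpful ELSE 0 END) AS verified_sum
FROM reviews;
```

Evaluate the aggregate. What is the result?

review_id=800: ✓ → 196
review_id=801: ✓ → 150
review_id=802: ✓ → 187
review_id=803: ✓ → 88
review_id=804: ✓ → 67
review_id=805: ✓ → 216
review_id=806: ✗
review_id=807: ✓ → 246
review_id=808: ✓ → 233
review_id=809: ✓ → 280
review_id=810: ✗
verified_sum = 196 + 150 + 187 + 88 + 67 + 216 + 246 + 233 + 280 = 1663

1663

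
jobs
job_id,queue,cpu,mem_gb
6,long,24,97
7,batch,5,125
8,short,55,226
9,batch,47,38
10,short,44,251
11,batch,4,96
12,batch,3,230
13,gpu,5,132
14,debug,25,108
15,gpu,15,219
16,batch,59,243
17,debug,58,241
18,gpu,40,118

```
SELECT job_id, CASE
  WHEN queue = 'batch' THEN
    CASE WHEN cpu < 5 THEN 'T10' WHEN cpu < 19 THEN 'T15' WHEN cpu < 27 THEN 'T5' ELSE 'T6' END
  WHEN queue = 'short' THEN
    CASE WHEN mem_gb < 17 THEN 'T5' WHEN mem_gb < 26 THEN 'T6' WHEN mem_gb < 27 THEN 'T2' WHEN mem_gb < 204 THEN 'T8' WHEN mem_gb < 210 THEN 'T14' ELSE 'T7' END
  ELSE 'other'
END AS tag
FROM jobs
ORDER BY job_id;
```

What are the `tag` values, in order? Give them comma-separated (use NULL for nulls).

other, T15, T7, T6, T7, T10, T10, other, other, other, T6, other, other

job_id=6: queue='long' → outer ELSE → other
job_id=7: queue='batch' → inner[cpu < 19] → T15
job_id=8: queue='short' → inner[ELSE] → T7
job_id=9: queue='batch' → inner[ELSE] → T6
job_id=10: queue='short' → inner[ELSE] → T7
job_id=11: queue='batch' → inner[cpu < 5] → T10
job_id=12: queue='batch' → inner[cpu < 5] → T10
job_id=13: queue='gpu' → outer ELSE → other
job_id=14: queue='debug' → outer ELSE → other
job_id=15: queue='gpu' → outer ELSE → other
job_id=16: queue='batch' → inner[ELSE] → T6
job_id=17: queue='debug' → outer ELSE → other
job_id=18: queue='gpu' → outer ELSE → other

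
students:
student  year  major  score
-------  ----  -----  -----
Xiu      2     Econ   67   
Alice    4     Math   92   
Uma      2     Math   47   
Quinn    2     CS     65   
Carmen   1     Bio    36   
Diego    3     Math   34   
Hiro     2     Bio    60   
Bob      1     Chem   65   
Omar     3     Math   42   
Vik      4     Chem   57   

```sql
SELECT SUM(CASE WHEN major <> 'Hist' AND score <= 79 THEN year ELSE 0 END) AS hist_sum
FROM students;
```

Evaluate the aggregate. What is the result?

20

student=Xiu: ✓ → 2
student=Alice: ✗
student=Uma: ✓ → 2
student=Quinn: ✓ → 2
student=Carmen: ✓ → 1
student=Diego: ✓ → 3
student=Hiro: ✓ → 2
student=Bob: ✓ → 1
student=Omar: ✓ → 3
student=Vik: ✓ → 4
hist_sum = 2 + 2 + 2 + 1 + 3 + 2 + 1 + 3 + 4 = 20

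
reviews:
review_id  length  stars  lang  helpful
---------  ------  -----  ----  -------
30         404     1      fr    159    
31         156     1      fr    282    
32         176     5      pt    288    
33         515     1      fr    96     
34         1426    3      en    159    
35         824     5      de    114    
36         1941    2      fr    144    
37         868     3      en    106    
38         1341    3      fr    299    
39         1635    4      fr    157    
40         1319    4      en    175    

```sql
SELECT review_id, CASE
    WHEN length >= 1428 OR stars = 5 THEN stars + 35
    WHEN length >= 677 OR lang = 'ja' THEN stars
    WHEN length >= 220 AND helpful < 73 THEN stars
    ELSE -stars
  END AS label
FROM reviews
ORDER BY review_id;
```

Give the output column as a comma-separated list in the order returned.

review_id=30: ELSE → -1
review_id=31: ELSE → -1
review_id=32: length >= 1428 OR stars = 5 → 40
review_id=33: ELSE → -1
review_id=34: length >= 677 OR lang = 'ja' → 3
review_id=35: length >= 1428 OR stars = 5 → 40
review_id=36: length >= 1428 OR stars = 5 → 37
review_id=37: length >= 677 OR lang = 'ja' → 3
review_id=38: length >= 677 OR lang = 'ja' → 3
review_id=39: length >= 1428 OR stars = 5 → 39
review_id=40: length >= 677 OR lang = 'ja' → 4

-1, -1, 40, -1, 3, 40, 37, 3, 3, 39, 4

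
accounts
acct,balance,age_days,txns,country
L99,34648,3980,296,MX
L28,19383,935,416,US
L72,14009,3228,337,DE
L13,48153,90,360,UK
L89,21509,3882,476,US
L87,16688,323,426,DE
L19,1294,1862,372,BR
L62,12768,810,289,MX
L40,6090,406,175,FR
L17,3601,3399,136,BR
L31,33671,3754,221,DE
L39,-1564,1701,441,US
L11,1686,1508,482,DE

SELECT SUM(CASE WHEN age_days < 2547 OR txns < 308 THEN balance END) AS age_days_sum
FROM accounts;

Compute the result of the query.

acct=L99: ✓ → 34648
acct=L28: ✓ → 19383
acct=L72: ✗
acct=L13: ✓ → 48153
acct=L89: ✗
acct=L87: ✓ → 16688
acct=L19: ✓ → 1294
acct=L62: ✓ → 12768
acct=L40: ✓ → 6090
acct=L17: ✓ → 3601
acct=L31: ✓ → 33671
acct=L39: ✓ → -1564
acct=L11: ✓ → 1686
age_days_sum = 34648 + 19383 + 48153 + 16688 + 1294 + 12768 + 6090 + 3601 + 33671 + -1564 + 1686 = 176418

176418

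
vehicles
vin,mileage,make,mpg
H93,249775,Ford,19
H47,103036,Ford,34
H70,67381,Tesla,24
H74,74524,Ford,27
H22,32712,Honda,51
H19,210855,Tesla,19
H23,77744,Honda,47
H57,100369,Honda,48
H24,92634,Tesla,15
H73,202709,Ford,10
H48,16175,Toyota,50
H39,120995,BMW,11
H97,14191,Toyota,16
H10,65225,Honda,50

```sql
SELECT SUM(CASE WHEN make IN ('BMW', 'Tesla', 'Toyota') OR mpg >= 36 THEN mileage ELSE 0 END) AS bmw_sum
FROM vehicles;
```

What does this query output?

798281

vin=H93: ✗
vin=H47: ✗
vin=H70: ✓ → 67381
vin=H74: ✗
vin=H22: ✓ → 32712
vin=H19: ✓ → 210855
vin=H23: ✓ → 77744
vin=H57: ✓ → 100369
vin=H24: ✓ → 92634
vin=H73: ✗
vin=H48: ✓ → 16175
vin=H39: ✓ → 120995
vin=H97: ✓ → 14191
vin=H10: ✓ → 65225
bmw_sum = 67381 + 32712 + 210855 + 77744 + 100369 + 92634 + 16175 + 120995 + 14191 + 65225 = 798281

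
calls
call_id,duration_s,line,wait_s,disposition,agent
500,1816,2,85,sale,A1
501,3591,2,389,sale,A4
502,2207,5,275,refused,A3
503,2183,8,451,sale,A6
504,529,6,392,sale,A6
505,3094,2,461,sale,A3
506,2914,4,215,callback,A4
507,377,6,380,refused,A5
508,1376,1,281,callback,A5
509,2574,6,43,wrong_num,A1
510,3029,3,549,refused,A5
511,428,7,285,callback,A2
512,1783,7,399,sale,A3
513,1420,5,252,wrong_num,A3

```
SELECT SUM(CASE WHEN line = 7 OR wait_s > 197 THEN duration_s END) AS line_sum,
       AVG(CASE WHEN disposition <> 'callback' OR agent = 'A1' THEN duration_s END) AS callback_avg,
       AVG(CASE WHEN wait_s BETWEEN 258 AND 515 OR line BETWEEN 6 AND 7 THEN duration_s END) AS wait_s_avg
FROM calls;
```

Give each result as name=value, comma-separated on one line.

line_sum=22931, callback_avg=2054.8181818182, wait_s_avg=1814.2

[line_sum: line = 7 OR wait_s > 197]
call_id=500: ✗
call_id=501: ✓ → 3591
call_id=502: ✓ → 2207
call_id=503: ✓ → 2183
call_id=504: ✓ → 529
call_id=505: ✓ → 3094
call_id=506: ✓ → 2914
call_id=507: ✓ → 377
call_id=508: ✓ → 1376
call_id=509: ✗
call_id=510: ✓ → 3029
call_id=511: ✓ → 428
call_id=512: ✓ → 1783
call_id=513: ✓ → 1420
line_sum = 3591 + 2207 + 2183 + 529 + 3094 + 2914 + 377 + 1376 + 3029 + 428 + 1783 + 1420 = 22931
—
[callback_avg: disposition <> 'callback' OR agent = 'A1']
call_id=500: ✓ → 1816
call_id=501: ✓ → 3591
call_id=502: ✓ → 2207
call_id=503: ✓ → 2183
call_id=504: ✓ → 529
call_id=505: ✓ → 3094
call_id=506: ✗
call_id=507: ✓ → 377
call_id=508: ✗
call_id=509: ✓ → 2574
call_id=510: ✓ → 3029
call_id=511: ✗
call_id=512: ✓ → 1783
call_id=513: ✓ → 1420
callback_avg = (1816 + 3591 + 2207 + 2183 + 529 + 3094 + 377 + 2574 + 3029 + 1783 + 1420) / 11 = 2054.8181818182
—
[wait_s_avg: wait_s BETWEEN 258 AND 515 OR line BETWEEN 6 AND 7]
call_id=500: ✗
call_id=501: ✓ → 3591
call_id=502: ✓ → 2207
call_id=503: ✓ → 2183
call_id=504: ✓ → 529
call_id=505: ✓ → 3094
call_id=506: ✗
call_id=507: ✓ → 377
call_id=508: ✓ → 1376
call_id=509: ✓ → 2574
call_id=510: ✗
call_id=511: ✓ → 428
call_id=512: ✓ → 1783
call_id=513: ✗
wait_s_avg = (3591 + 2207 + 2183 + 529 + 3094 + 377 + 1376 + 2574 + 428 + 1783) / 10 = 1814.2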